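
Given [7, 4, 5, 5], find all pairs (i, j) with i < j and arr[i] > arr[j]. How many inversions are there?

Finding inversions in [7, 4, 5, 5]:

(0, 1): arr[0]=7 > arr[1]=4
(0, 2): arr[0]=7 > arr[2]=5
(0, 3): arr[0]=7 > arr[3]=5

Total inversions: 3

The array has 3 inversion(s): (0,1), (0,2), (0,3). Each pair (i,j) satisfies i < j and arr[i] > arr[j].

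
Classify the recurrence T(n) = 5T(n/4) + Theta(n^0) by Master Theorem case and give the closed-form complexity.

Master Theorem for T(n) = 5T(n/4) + O(n^0):

a = 5, b = 4, c = 0
log_b(a) = log_4(5) = 1.1610

Case 1: c = 0 < log_4(5) = 1.1610
T(n) = O(n^(log_4 5))

For T(n) = 5T(n/4) + O(n^0): log_4(5) = 1.1610. This is Case 1 of the Master Theorem (c < log_b(a), work dominated by leaves), giving O(n^(log_4 5)).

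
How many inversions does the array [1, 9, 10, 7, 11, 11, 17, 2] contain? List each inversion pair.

Finding inversions in [1, 9, 10, 7, 11, 11, 17, 2]:

(1, 3): arr[1]=9 > arr[3]=7
(1, 7): arr[1]=9 > arr[7]=2
(2, 3): arr[2]=10 > arr[3]=7
(2, 7): arr[2]=10 > arr[7]=2
(3, 7): arr[3]=7 > arr[7]=2
(4, 7): arr[4]=11 > arr[7]=2
(5, 7): arr[5]=11 > arr[7]=2
(6, 7): arr[6]=17 > arr[7]=2

Total inversions: 8

The array has 8 inversion(s): (1,3), (1,7), (2,3), (2,7), (3,7), (4,7), (5,7), (6,7). Each pair (i,j) satisfies i < j and arr[i] > arr[j].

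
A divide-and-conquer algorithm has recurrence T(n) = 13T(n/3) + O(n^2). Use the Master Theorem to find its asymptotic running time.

Master Theorem for T(n) = 13T(n/3) + O(n^2):

a = 13, b = 3, c = 2
log_b(a) = log_3(13) = 2.3347

Case 1: c = 2 < log_3(13) = 2.3347
T(n) = O(n^(log_3 13))

For T(n) = 13T(n/3) + O(n^2): log_3(13) = 2.3347. This is Case 1 of the Master Theorem (c < log_b(a), work dominated by leaves), giving O(n^(log_3 13)).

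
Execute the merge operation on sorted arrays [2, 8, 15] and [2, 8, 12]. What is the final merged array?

Merging process:

Compare 2 vs 2: take 2 from left. Merged: [2]
Compare 8 vs 2: take 2 from right. Merged: [2, 2]
Compare 8 vs 8: take 8 from left. Merged: [2, 2, 8]
Compare 15 vs 8: take 8 from right. Merged: [2, 2, 8, 8]
Compare 15 vs 12: take 12 from right. Merged: [2, 2, 8, 8, 12]
Append remaining from left: [15]. Merged: [2, 2, 8, 8, 12, 15]

Final merged array: [2, 2, 8, 8, 12, 15]
Total comparisons: 5

The merged array is [2, 2, 8, 8, 12, 15], requiring 5 comparisons. The merge step runs in O(n) time where n is the total number of elements.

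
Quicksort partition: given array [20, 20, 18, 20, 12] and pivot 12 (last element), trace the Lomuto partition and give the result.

Lomuto partition with pivot = 12:

Initial array: [20, 20, 18, 20, 12]

arr[0]=20 > 12: no swap
arr[1]=20 > 12: no swap
arr[2]=18 > 12: no swap
arr[3]=20 > 12: no swap

Place pivot at position 0: [12, 20, 18, 20, 20]
Pivot position: 0

After partitioning with pivot 12, the array becomes [12, 20, 18, 20, 20]. The pivot is placed at index 0. All elements to the left of the pivot are <= 12, and all elements to the right are > 12.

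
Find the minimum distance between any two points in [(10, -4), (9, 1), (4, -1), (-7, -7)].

Computing all pairwise distances among 4 points:

d((10, -4), (9, 1)) = 5.099 <-- minimum
d((10, -4), (4, -1)) = 6.7082
d((10, -4), (-7, -7)) = 17.2627
d((9, 1), (4, -1)) = 5.3852
d((9, 1), (-7, -7)) = 17.8885
d((4, -1), (-7, -7)) = 12.53

Closest pair: (10, -4) and (9, 1) with distance 5.099

The closest pair is (10, -4) and (9, 1) with Euclidean distance 5.099. For 4 points, brute-force pairwise comparison is shown above. For large n, the divide-and-conquer algorithm (sort by x, recurse on halves, check the dividing strip) achieves O(n log n).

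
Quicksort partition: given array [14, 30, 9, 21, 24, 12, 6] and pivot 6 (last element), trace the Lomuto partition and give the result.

Lomuto partition with pivot = 6:

Initial array: [14, 30, 9, 21, 24, 12, 6]

arr[0]=14 > 6: no swap
arr[1]=30 > 6: no swap
arr[2]=9 > 6: no swap
arr[3]=21 > 6: no swap
arr[4]=24 > 6: no swap
arr[5]=12 > 6: no swap

Place pivot at position 0: [6, 30, 9, 21, 24, 12, 14]
Pivot position: 0

After partitioning with pivot 6, the array becomes [6, 30, 9, 21, 24, 12, 14]. The pivot is placed at index 0. All elements to the left of the pivot are <= 6, and all elements to the right are > 6.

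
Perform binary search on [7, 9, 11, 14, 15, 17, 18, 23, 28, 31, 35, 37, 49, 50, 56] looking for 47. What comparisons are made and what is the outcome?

Binary search for 47 in [7, 9, 11, 14, 15, 17, 18, 23, 28, 31, 35, 37, 49, 50, 56]:

lo=0, hi=14, mid=7, arr[mid]=23 -> 23 < 47, search right half
lo=8, hi=14, mid=11, arr[mid]=37 -> 37 < 47, search right half
lo=12, hi=14, mid=13, arr[mid]=50 -> 50 > 47, search left half
lo=12, hi=12, mid=12, arr[mid]=49 -> 49 > 47, search left half
lo=12 > hi=11, target 47 not found

Binary search determines that 47 is not in the array after 4 comparisons. The search space was exhausted without finding the target.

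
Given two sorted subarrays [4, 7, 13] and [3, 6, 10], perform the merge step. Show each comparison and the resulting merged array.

Merging process:

Compare 4 vs 3: take 3 from right. Merged: [3]
Compare 4 vs 6: take 4 from left. Merged: [3, 4]
Compare 7 vs 6: take 6 from right. Merged: [3, 4, 6]
Compare 7 vs 10: take 7 from left. Merged: [3, 4, 6, 7]
Compare 13 vs 10: take 10 from right. Merged: [3, 4, 6, 7, 10]
Append remaining from left: [13]. Merged: [3, 4, 6, 7, 10, 13]

Final merged array: [3, 4, 6, 7, 10, 13]
Total comparisons: 5

The merged array is [3, 4, 6, 7, 10, 13], requiring 5 comparisons. The merge step runs in O(n) time where n is the total number of elements.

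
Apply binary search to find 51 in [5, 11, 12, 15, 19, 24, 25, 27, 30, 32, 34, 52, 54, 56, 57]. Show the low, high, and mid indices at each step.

Binary search for 51 in [5, 11, 12, 15, 19, 24, 25, 27, 30, 32, 34, 52, 54, 56, 57]:

lo=0, hi=14, mid=7, arr[mid]=27 -> 27 < 51, search right half
lo=8, hi=14, mid=11, arr[mid]=52 -> 52 > 51, search left half
lo=8, hi=10, mid=9, arr[mid]=32 -> 32 < 51, search right half
lo=10, hi=10, mid=10, arr[mid]=34 -> 34 < 51, search right half
lo=11 > hi=10, target 51 not found

Binary search determines that 51 is not in the array after 4 comparisons. The search space was exhausted without finding the target.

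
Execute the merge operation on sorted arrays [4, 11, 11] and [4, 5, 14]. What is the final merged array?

Merging process:

Compare 4 vs 4: take 4 from left. Merged: [4]
Compare 11 vs 4: take 4 from right. Merged: [4, 4]
Compare 11 vs 5: take 5 from right. Merged: [4, 4, 5]
Compare 11 vs 14: take 11 from left. Merged: [4, 4, 5, 11]
Compare 11 vs 14: take 11 from left. Merged: [4, 4, 5, 11, 11]
Append remaining from right: [14]. Merged: [4, 4, 5, 11, 11, 14]

Final merged array: [4, 4, 5, 11, 11, 14]
Total comparisons: 5

The merged array is [4, 4, 5, 11, 11, 14], requiring 5 comparisons. The merge step runs in O(n) time where n is the total number of elements.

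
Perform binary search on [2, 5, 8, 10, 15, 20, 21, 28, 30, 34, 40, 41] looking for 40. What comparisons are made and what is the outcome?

Binary search for 40 in [2, 5, 8, 10, 15, 20, 21, 28, 30, 34, 40, 41]:

lo=0, hi=11, mid=5, arr[mid]=20 -> 20 < 40, search right half
lo=6, hi=11, mid=8, arr[mid]=30 -> 30 < 40, search right half
lo=9, hi=11, mid=10, arr[mid]=40 -> Found target at index 10!

Binary search finds 40 at index 10 after 3 comparisons. The search repeatedly halves the search space by comparing with the middle element.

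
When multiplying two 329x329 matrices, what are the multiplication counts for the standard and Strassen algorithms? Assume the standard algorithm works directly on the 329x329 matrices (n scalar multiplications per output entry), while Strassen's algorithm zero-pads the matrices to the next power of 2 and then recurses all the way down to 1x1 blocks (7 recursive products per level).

Matrix multiplication for 329x329 matrices:

Strassen's algorithm requires power-of-2 dimensions. Pad 329x329 to 512x512 (next power of 2).

Standard algorithm: 329^3 = 35611289 multiplications
Strassen's algorithm: 7^(log2(512)) = 7^9 = 40353607 multiplications
Difference: 35611289 - 40353607 = -4742318 (Strassen uses MORE here due to padding overhead — for small or just-over-power-of-2 n, padding can outweigh the per-level savings)

Standard: 35611289 multiplications (329^3). Strassen: 40353607 multiplications (7^9, after padding to 512x512). Strassen reduces 8 recursive multiplications to 7 at each level.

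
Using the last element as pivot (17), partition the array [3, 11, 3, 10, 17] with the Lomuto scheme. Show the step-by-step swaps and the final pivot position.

Lomuto partition with pivot = 17:

Initial array: [3, 11, 3, 10, 17]

arr[0]=3 <= 17: swap with position 0, array becomes [3, 11, 3, 10, 17]
arr[1]=11 <= 17: swap with position 1, array becomes [3, 11, 3, 10, 17]
arr[2]=3 <= 17: swap with position 2, array becomes [3, 11, 3, 10, 17]
arr[3]=10 <= 17: swap with position 3, array becomes [3, 11, 3, 10, 17]

Place pivot at position 4: [3, 11, 3, 10, 17]
Pivot position: 4

After partitioning with pivot 17, the array becomes [3, 11, 3, 10, 17]. The pivot is placed at index 4. All elements to the left of the pivot are <= 17, and all elements to the right are > 17.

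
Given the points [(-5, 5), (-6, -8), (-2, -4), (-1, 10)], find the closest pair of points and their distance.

Computing all pairwise distances among 4 points:

d((-5, 5), (-6, -8)) = 13.0384
d((-5, 5), (-2, -4)) = 9.4868
d((-5, 5), (-1, 10)) = 6.4031
d((-6, -8), (-2, -4)) = 5.6569 <-- minimum
d((-6, -8), (-1, 10)) = 18.6815
d((-2, -4), (-1, 10)) = 14.0357

Closest pair: (-6, -8) and (-2, -4) with distance 5.6569

The closest pair is (-6, -8) and (-2, -4) with Euclidean distance 5.6569. For 4 points, brute-force pairwise comparison is shown above. For large n, the divide-and-conquer algorithm (sort by x, recurse on halves, check the dividing strip) achieves O(n log n).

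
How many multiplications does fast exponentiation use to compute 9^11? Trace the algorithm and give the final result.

Computing 9^11 by squaring (build up from 9^1; each line after the first costs one multiplication):

9^1 = 9
9^2 = (9^1)^2 = 9^2 = 81
9^4 = (9^2)^2 = 81^2 = 6561
9^5 = 9 * 9^4 = 9 * 6561 = 59049
9^10 = (9^5)^2 = 59049^2 = 3486784401
9^11 = 9 * 9^10 = 9 * 3486784401 = 31381059609

Result: 31381059609
Multiplications needed: 5 (5 lines after 9^1)

9^11 = 31381059609. Using exponentiation by squaring, this requires 5 multiplications. The key idea: if the exponent is even, square the half-power; if odd, multiply by the base once.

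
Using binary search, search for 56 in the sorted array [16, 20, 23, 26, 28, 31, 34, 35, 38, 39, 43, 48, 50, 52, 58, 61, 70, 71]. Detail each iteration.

Binary search for 56 in [16, 20, 23, 26, 28, 31, 34, 35, 38, 39, 43, 48, 50, 52, 58, 61, 70, 71]:

lo=0, hi=17, mid=8, arr[mid]=38 -> 38 < 56, search right half
lo=9, hi=17, mid=13, arr[mid]=52 -> 52 < 56, search right half
lo=14, hi=17, mid=15, arr[mid]=61 -> 61 > 56, search left half
lo=14, hi=14, mid=14, arr[mid]=58 -> 58 > 56, search left half
lo=14 > hi=13, target 56 not found

Binary search determines that 56 is not in the array after 4 comparisons. The search space was exhausted without finding the target.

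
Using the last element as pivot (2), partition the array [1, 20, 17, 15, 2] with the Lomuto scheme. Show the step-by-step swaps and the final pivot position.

Lomuto partition with pivot = 2:

Initial array: [1, 20, 17, 15, 2]

arr[0]=1 <= 2: swap with position 0, array becomes [1, 20, 17, 15, 2]
arr[1]=20 > 2: no swap
arr[2]=17 > 2: no swap
arr[3]=15 > 2: no swap

Place pivot at position 1: [1, 2, 17, 15, 20]
Pivot position: 1

After partitioning with pivot 2, the array becomes [1, 2, 17, 15, 20]. The pivot is placed at index 1. All elements to the left of the pivot are <= 2, and all elements to the right are > 2.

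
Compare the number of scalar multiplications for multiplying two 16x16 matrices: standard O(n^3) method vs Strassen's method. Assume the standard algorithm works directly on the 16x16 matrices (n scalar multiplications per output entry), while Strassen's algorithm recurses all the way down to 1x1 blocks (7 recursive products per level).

Matrix multiplication for 16x16 matrices:

Standard algorithm: 16^3 = 4096 multiplications
Strassen's algorithm: 7^(log2(16)) = 7^4 = 2401 multiplications
Savings: 4096 - 2401 = 1695 multiplications

Standard: 4096 multiplications (16^3). Strassen: 2401 multiplications (7^4). Strassen reduces 8 recursive multiplications to 7 at each level.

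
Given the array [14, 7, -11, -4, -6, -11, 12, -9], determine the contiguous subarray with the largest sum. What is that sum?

Using Kadane's algorithm on [14, 7, -11, -4, -6, -11, 12, -9]:

Scanning through the array:
Position 1 (value 7): max_ending_here = 21, max_so_far = 21
Position 2 (value -11): max_ending_here = 10, max_so_far = 21
Position 3 (value -4): max_ending_here = 6, max_so_far = 21
Position 4 (value -6): max_ending_here = 0, max_so_far = 21
Position 5 (value -11): max_ending_here = -11, max_so_far = 21
Position 6 (value 12): max_ending_here = 12, max_so_far = 21
Position 7 (value -9): max_ending_here = 3, max_so_far = 21

Maximum subarray: [14, 7]
Maximum sum: 21

The maximum subarray is [14, 7] with sum 21. This subarray runs from index 0 to index 1.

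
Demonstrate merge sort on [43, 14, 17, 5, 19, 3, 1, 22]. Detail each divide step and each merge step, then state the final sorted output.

Merge sort trace:

Split: [43, 14, 17, 5, 19, 3, 1, 22] -> [43, 14, 17, 5] and [19, 3, 1, 22]
  Split: [43, 14, 17, 5] -> [43, 14] and [17, 5]
    Split: [43, 14] -> [43] and [14]
    Merge: [43] + [14] -> [14, 43]
    Split: [17, 5] -> [17] and [5]
    Merge: [17] + [5] -> [5, 17]
  Merge: [14, 43] + [5, 17] -> [5, 14, 17, 43]
  Split: [19, 3, 1, 22] -> [19, 3] and [1, 22]
    Split: [19, 3] -> [19] and [3]
    Merge: [19] + [3] -> [3, 19]
    Split: [1, 22] -> [1] and [22]
    Merge: [1] + [22] -> [1, 22]
  Merge: [3, 19] + [1, 22] -> [1, 3, 19, 22]
Merge: [5, 14, 17, 43] + [1, 3, 19, 22] -> [1, 3, 5, 14, 17, 19, 22, 43]

Final sorted array: [1, 3, 5, 14, 17, 19, 22, 43]

The merge sort proceeds by recursively splitting the array and merging sorted halves.
After all merges, the sorted array is [1, 3, 5, 14, 17, 19, 22, 43].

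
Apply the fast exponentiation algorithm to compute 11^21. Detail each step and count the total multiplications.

Computing 11^21 by squaring (build up from 11^1; each line after the first costs one multiplication):

11^1 = 11
11^2 = (11^1)^2 = 11^2 = 121
11^4 = (11^2)^2 = 121^2 = 14641
11^5 = 11 * 11^4 = 11 * 14641 = 161051
11^10 = (11^5)^2 = 161051^2 = 25937424601
11^20 = (11^10)^2 = 25937424601^2 = 672749994932560009201
11^21 = 11 * 11^20 = 11 * 672749994932560009201 = 7400249944258160101211

Result: 7400249944258160101211
Multiplications needed: 6 (6 lines after 11^1)

11^21 = 7400249944258160101211. Using exponentiation by squaring, this requires 6 multiplications. The key idea: if the exponent is even, square the half-power; if odd, multiply by the base once.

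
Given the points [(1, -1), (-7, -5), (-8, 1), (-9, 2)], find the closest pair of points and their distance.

Computing all pairwise distances among 4 points:

d((1, -1), (-7, -5)) = 8.9443
d((1, -1), (-8, 1)) = 9.2195
d((1, -1), (-9, 2)) = 10.4403
d((-7, -5), (-8, 1)) = 6.0828
d((-7, -5), (-9, 2)) = 7.2801
d((-8, 1), (-9, 2)) = 1.4142 <-- minimum

Closest pair: (-8, 1) and (-9, 2) with distance 1.4142

The closest pair is (-8, 1) and (-9, 2) with Euclidean distance 1.4142. For 4 points, brute-force pairwise comparison is shown above. For large n, the divide-and-conquer algorithm (sort by x, recurse on halves, check the dividing strip) achieves O(n log n).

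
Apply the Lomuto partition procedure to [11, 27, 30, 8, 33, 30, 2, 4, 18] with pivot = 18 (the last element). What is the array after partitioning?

Lomuto partition with pivot = 18:

Initial array: [11, 27, 30, 8, 33, 30, 2, 4, 18]

arr[0]=11 <= 18: swap with position 0, array becomes [11, 27, 30, 8, 33, 30, 2, 4, 18]
arr[1]=27 > 18: no swap
arr[2]=30 > 18: no swap
arr[3]=8 <= 18: swap with position 1, array becomes [11, 8, 30, 27, 33, 30, 2, 4, 18]
arr[4]=33 > 18: no swap
arr[5]=30 > 18: no swap
arr[6]=2 <= 18: swap with position 2, array becomes [11, 8, 2, 27, 33, 30, 30, 4, 18]
arr[7]=4 <= 18: swap with position 3, array becomes [11, 8, 2, 4, 33, 30, 30, 27, 18]

Place pivot at position 4: [11, 8, 2, 4, 18, 30, 30, 27, 33]
Pivot position: 4

After partitioning with pivot 18, the array becomes [11, 8, 2, 4, 18, 30, 30, 27, 33]. The pivot is placed at index 4. All elements to the left of the pivot are <= 18, and all elements to the right are > 18.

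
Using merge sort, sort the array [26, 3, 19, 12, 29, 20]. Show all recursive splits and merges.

Merge sort trace:

Split: [26, 3, 19, 12, 29, 20] -> [26, 3, 19] and [12, 29, 20]
  Split: [26, 3, 19] -> [26] and [3, 19]
    Split: [3, 19] -> [3] and [19]
    Merge: [3] + [19] -> [3, 19]
  Merge: [26] + [3, 19] -> [3, 19, 26]
  Split: [12, 29, 20] -> [12] and [29, 20]
    Split: [29, 20] -> [29] and [20]
    Merge: [29] + [20] -> [20, 29]
  Merge: [12] + [20, 29] -> [12, 20, 29]
Merge: [3, 19, 26] + [12, 20, 29] -> [3, 12, 19, 20, 26, 29]

Final sorted array: [3, 12, 19, 20, 26, 29]

The merge sort proceeds by recursively splitting the array and merging sorted halves.
After all merges, the sorted array is [3, 12, 19, 20, 26, 29].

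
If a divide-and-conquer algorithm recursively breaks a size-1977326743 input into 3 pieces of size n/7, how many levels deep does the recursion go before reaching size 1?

For divide and conquer with division factor 7:

Problem sizes at each level:
Level 0: 1977326743
Level 1: 282475249
Level 2: 40353607
Level 3: 5764801
Level 4: 823543
Level 5: 117649
Level 6: 16807
Level 7: 2401
Level 8: 343
Level 9: 49
Level 10: 7
Level 11: 1

The root is level 0 and the size-1 base case is level 11 (the tree spans levels 0 through 11, i.e. 12 levels counting the root), so the depth is the number of divisions: log_7(1977326743) = 11

The recursion tree depth is log_7(1977326743) = 11. At each level, the problem size is divided by 7, so it takes 11 divisions to reduce to a base case of size 1. The algorithm makes 3 recursive calls at each level.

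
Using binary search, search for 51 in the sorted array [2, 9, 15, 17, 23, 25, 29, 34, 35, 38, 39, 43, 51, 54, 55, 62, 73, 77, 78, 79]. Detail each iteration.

Binary search for 51 in [2, 9, 15, 17, 23, 25, 29, 34, 35, 38, 39, 43, 51, 54, 55, 62, 73, 77, 78, 79]:

lo=0, hi=19, mid=9, arr[mid]=38 -> 38 < 51, search right half
lo=10, hi=19, mid=14, arr[mid]=55 -> 55 > 51, search left half
lo=10, hi=13, mid=11, arr[mid]=43 -> 43 < 51, search right half
lo=12, hi=13, mid=12, arr[mid]=51 -> Found target at index 12!

Binary search finds 51 at index 12 after 4 comparisons. The search repeatedly halves the search space by comparing with the middle element.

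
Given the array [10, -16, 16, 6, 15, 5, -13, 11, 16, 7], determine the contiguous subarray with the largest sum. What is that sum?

Using Kadane's algorithm on [10, -16, 16, 6, 15, 5, -13, 11, 16, 7]:

Scanning through the array:
Position 1 (value -16): max_ending_here = -6, max_so_far = 10
Position 2 (value 16): max_ending_here = 16, max_so_far = 16
Position 3 (value 6): max_ending_here = 22, max_so_far = 22
Position 4 (value 15): max_ending_here = 37, max_so_far = 37
Position 5 (value 5): max_ending_here = 42, max_so_far = 42
Position 6 (value -13): max_ending_here = 29, max_so_far = 42
Position 7 (value 11): max_ending_here = 40, max_so_far = 42
Position 8 (value 16): max_ending_here = 56, max_so_far = 56
Position 9 (value 7): max_ending_here = 63, max_so_far = 63

Maximum subarray: [16, 6, 15, 5, -13, 11, 16, 7]
Maximum sum: 63

The maximum subarray is [16, 6, 15, 5, -13, 11, 16, 7] with sum 63. This subarray runs from index 2 to index 9.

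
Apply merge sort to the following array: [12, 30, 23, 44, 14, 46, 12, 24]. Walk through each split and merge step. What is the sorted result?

Merge sort trace:

Split: [12, 30, 23, 44, 14, 46, 12, 24] -> [12, 30, 23, 44] and [14, 46, 12, 24]
  Split: [12, 30, 23, 44] -> [12, 30] and [23, 44]
    Split: [12, 30] -> [12] and [30]
    Merge: [12] + [30] -> [12, 30]
    Split: [23, 44] -> [23] and [44]
    Merge: [23] + [44] -> [23, 44]
  Merge: [12, 30] + [23, 44] -> [12, 23, 30, 44]
  Split: [14, 46, 12, 24] -> [14, 46] and [12, 24]
    Split: [14, 46] -> [14] and [46]
    Merge: [14] + [46] -> [14, 46]
    Split: [12, 24] -> [12] and [24]
    Merge: [12] + [24] -> [12, 24]
  Merge: [14, 46] + [12, 24] -> [12, 14, 24, 46]
Merge: [12, 23, 30, 44] + [12, 14, 24, 46] -> [12, 12, 14, 23, 24, 30, 44, 46]

Final sorted array: [12, 12, 14, 23, 24, 30, 44, 46]

The merge sort proceeds by recursively splitting the array and merging sorted halves.
After all merges, the sorted array is [12, 12, 14, 23, 24, 30, 44, 46].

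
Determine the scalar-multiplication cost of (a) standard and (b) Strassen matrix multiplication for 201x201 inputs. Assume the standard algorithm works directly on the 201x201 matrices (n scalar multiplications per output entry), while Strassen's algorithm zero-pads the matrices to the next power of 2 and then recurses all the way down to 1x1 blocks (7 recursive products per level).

Matrix multiplication for 201x201 matrices:

Strassen's algorithm requires power-of-2 dimensions. Pad 201x201 to 256x256 (next power of 2).

Standard algorithm: 201^3 = 8120601 multiplications
Strassen's algorithm: 7^(log2(256)) = 7^8 = 5764801 multiplications
Savings: 8120601 - 5764801 = 2355800 multiplications

Standard: 8120601 multiplications (201^3). Strassen: 5764801 multiplications (7^8, after padding to 256x256). Strassen reduces 8 recursive multiplications to 7 at each level.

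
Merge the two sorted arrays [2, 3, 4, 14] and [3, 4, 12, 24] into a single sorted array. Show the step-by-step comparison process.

Merging process:

Compare 2 vs 3: take 2 from left. Merged: [2]
Compare 3 vs 3: take 3 from left. Merged: [2, 3]
Compare 4 vs 3: take 3 from right. Merged: [2, 3, 3]
Compare 4 vs 4: take 4 from left. Merged: [2, 3, 3, 4]
Compare 14 vs 4: take 4 from right. Merged: [2, 3, 3, 4, 4]
Compare 14 vs 12: take 12 from right. Merged: [2, 3, 3, 4, 4, 12]
Compare 14 vs 24: take 14 from left. Merged: [2, 3, 3, 4, 4, 12, 14]
Append remaining from right: [24]. Merged: [2, 3, 3, 4, 4, 12, 14, 24]

Final merged array: [2, 3, 3, 4, 4, 12, 14, 24]
Total comparisons: 7

The merged array is [2, 3, 3, 4, 4, 12, 14, 24], requiring 7 comparisons. The merge step runs in O(n) time where n is the total number of elements.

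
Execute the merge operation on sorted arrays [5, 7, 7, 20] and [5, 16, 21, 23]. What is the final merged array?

Merging process:

Compare 5 vs 5: take 5 from left. Merged: [5]
Compare 7 vs 5: take 5 from right. Merged: [5, 5]
Compare 7 vs 16: take 7 from left. Merged: [5, 5, 7]
Compare 7 vs 16: take 7 from left. Merged: [5, 5, 7, 7]
Compare 20 vs 16: take 16 from right. Merged: [5, 5, 7, 7, 16]
Compare 20 vs 21: take 20 from left. Merged: [5, 5, 7, 7, 16, 20]
Append remaining from right: [21, 23]. Merged: [5, 5, 7, 7, 16, 20, 21, 23]

Final merged array: [5, 5, 7, 7, 16, 20, 21, 23]
Total comparisons: 6

The merged array is [5, 5, 7, 7, 16, 20, 21, 23], requiring 6 comparisons. The merge step runs in O(n) time where n is the total number of elements.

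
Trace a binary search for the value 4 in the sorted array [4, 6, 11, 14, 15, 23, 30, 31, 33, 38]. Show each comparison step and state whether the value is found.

Binary search for 4 in [4, 6, 11, 14, 15, 23, 30, 31, 33, 38]:

lo=0, hi=9, mid=4, arr[mid]=15 -> 15 > 4, search left half
lo=0, hi=3, mid=1, arr[mid]=6 -> 6 > 4, search left half
lo=0, hi=0, mid=0, arr[mid]=4 -> Found target at index 0!

Binary search finds 4 at index 0 after 3 comparisons. The search repeatedly halves the search space by comparing with the middle element.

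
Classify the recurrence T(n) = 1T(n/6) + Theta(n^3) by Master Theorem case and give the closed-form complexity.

Master Theorem for T(n) = 1T(n/6) + O(n^3):

a = 1, b = 6, c = 3
log_b(a) = log_6(1) = 0.0000

Case 3: c = 3 > log_6(1) = 0.0000
T(n) = O(n^3) = O(n^3)

For T(n) = 1T(n/6) + O(n^3): log_6(1) = 0.0000. This is Case 3 of the Master Theorem (c > log_b(a), work dominated by root), giving O(n^3).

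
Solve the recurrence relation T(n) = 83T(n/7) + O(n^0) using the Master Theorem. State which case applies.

Master Theorem for T(n) = 83T(n/7) + O(n^0):

a = 83, b = 7, c = 0
log_b(a) = log_7(83) = 2.2708

Case 1: c = 0 < log_7(83) = 2.2708
T(n) = O(n^(log_7 83))

For T(n) = 83T(n/7) + O(n^0): log_7(83) = 2.2708. This is Case 1 of the Master Theorem (c < log_b(a), work dominated by leaves), giving O(n^(log_7 83)).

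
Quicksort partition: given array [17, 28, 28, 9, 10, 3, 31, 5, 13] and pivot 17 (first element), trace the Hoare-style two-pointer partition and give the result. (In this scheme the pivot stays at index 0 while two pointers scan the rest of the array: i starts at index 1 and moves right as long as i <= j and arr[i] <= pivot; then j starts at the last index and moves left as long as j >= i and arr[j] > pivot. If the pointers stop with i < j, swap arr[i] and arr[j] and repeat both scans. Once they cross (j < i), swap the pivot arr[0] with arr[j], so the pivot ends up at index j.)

Hoare-style two-pointer partition with pivot = 17:

Initial array: [17, 28, 28, 9, 10, 3, 31, 5, 13]

Pointers start at i = 1, j = 8.
i stops at index 1 (arr[1]=28 > 17), j stops at index 8 (arr[8]=13 <= 17): swap arr[1] and arr[8], array becomes [17, 13, 28, 9, 10, 3, 31, 5, 28]
i stops at index 2 (arr[2]=28 > 17), j stops at index 7 (arr[7]=5 <= 17): swap arr[2] and arr[7], array becomes [17, 13, 5, 9, 10, 3, 31, 28, 28]
i ends at 6, j ends at 5: the pointers have crossed (j < i), so scanning stops.

Swap pivot arr[0] with arr[5] to place pivot at position 5: [3, 13, 5, 9, 10, 17, 31, 28, 28]
Pivot position: 5

After partitioning with pivot 17, the array becomes [3, 13, 5, 9, 10, 17, 31, 28, 28]. The pivot is placed at index 5. All elements to the left of the pivot are <= 17, and all elements to the right are > 17.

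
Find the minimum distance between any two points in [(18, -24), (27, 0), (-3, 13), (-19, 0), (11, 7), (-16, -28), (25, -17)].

Computing all pairwise distances among 7 points:

d((18, -24), (27, 0)) = 25.632
d((18, -24), (-3, 13)) = 42.5441
d((18, -24), (-19, 0)) = 44.1022
d((18, -24), (11, 7)) = 31.7805
d((18, -24), (-16, -28)) = 34.2345
d((18, -24), (25, -17)) = 9.8995 <-- minimum
d((27, 0), (-3, 13)) = 32.6956
d((27, 0), (-19, 0)) = 46.0
d((27, 0), (11, 7)) = 17.4642
d((27, 0), (-16, -28)) = 51.3128
d((27, 0), (25, -17)) = 17.1172
d((-3, 13), (-19, 0)) = 20.6155
d((-3, 13), (11, 7)) = 15.2315
d((-3, 13), (-16, -28)) = 43.0116
d((-3, 13), (25, -17)) = 41.0366
d((-19, 0), (11, 7)) = 30.8058
d((-19, 0), (-16, -28)) = 28.1603
d((-19, 0), (25, -17)) = 47.1699
d((11, 7), (-16, -28)) = 44.2041
d((11, 7), (25, -17)) = 27.7849
d((-16, -28), (25, -17)) = 42.45

Closest pair: (18, -24) and (25, -17) with distance 9.8995

The closest pair is (18, -24) and (25, -17) with Euclidean distance 9.8995. For 7 points, brute-force pairwise comparison is shown above. For large n, the divide-and-conquer algorithm (sort by x, recurse on halves, check the dividing strip) achieves O(n log n).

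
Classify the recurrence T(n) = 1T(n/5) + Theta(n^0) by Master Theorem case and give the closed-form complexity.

Master Theorem for T(n) = 1T(n/5) + O(n^0):

a = 1, b = 5, c = 0
log_b(a) = log_5(1) = 0.0000

Case 2: c = 0 = log_5(1) = 0.0000
T(n) = O(n^0 log n) = O(log n)

For T(n) = 1T(n/5) + O(n^0): log_5(1) = 0.0000. This is Case 2 of the Master Theorem (c = log_b(a), equal work at all levels), giving O(log n).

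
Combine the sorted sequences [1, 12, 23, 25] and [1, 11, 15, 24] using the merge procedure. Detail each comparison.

Merging process:

Compare 1 vs 1: take 1 from left. Merged: [1]
Compare 12 vs 1: take 1 from right. Merged: [1, 1]
Compare 12 vs 11: take 11 from right. Merged: [1, 1, 11]
Compare 12 vs 15: take 12 from left. Merged: [1, 1, 11, 12]
Compare 23 vs 15: take 15 from right. Merged: [1, 1, 11, 12, 15]
Compare 23 vs 24: take 23 from left. Merged: [1, 1, 11, 12, 15, 23]
Compare 25 vs 24: take 24 from right. Merged: [1, 1, 11, 12, 15, 23, 24]
Append remaining from left: [25]. Merged: [1, 1, 11, 12, 15, 23, 24, 25]

Final merged array: [1, 1, 11, 12, 15, 23, 24, 25]
Total comparisons: 7

The merged array is [1, 1, 11, 12, 15, 23, 24, 25], requiring 7 comparisons. The merge step runs in O(n) time where n is the total number of elements.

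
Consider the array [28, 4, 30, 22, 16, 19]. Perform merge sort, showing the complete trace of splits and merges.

Merge sort trace:

Split: [28, 4, 30, 22, 16, 19] -> [28, 4, 30] and [22, 16, 19]
  Split: [28, 4, 30] -> [28] and [4, 30]
    Split: [4, 30] -> [4] and [30]
    Merge: [4] + [30] -> [4, 30]
  Merge: [28] + [4, 30] -> [4, 28, 30]
  Split: [22, 16, 19] -> [22] and [16, 19]
    Split: [16, 19] -> [16] and [19]
    Merge: [16] + [19] -> [16, 19]
  Merge: [22] + [16, 19] -> [16, 19, 22]
Merge: [4, 28, 30] + [16, 19, 22] -> [4, 16, 19, 22, 28, 30]

Final sorted array: [4, 16, 19, 22, 28, 30]

The merge sort proceeds by recursively splitting the array and merging sorted halves.
After all merges, the sorted array is [4, 16, 19, 22, 28, 30].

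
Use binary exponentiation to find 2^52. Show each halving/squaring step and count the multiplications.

Computing 2^52 by squaring (build up from 2^1; each line after the first costs one multiplication):

2^1 = 2
2^2 = (2^1)^2 = 2^2 = 4
2^3 = 2 * 2^2 = 2 * 4 = 8
2^6 = (2^3)^2 = 8^2 = 64
2^12 = (2^6)^2 = 64^2 = 4096
2^13 = 2 * 2^12 = 2 * 4096 = 8192
2^26 = (2^13)^2 = 8192^2 = 67108864
2^52 = (2^26)^2 = 67108864^2 = 4503599627370496

Result: 4503599627370496
Multiplications needed: 7 (7 lines after 2^1)

2^52 = 4503599627370496. Using exponentiation by squaring, this requires 7 multiplications. The key idea: if the exponent is even, square the half-power; if odd, multiply by the base once.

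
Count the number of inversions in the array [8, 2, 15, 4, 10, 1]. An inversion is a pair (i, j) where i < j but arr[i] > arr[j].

Finding inversions in [8, 2, 15, 4, 10, 1]:

(0, 1): arr[0]=8 > arr[1]=2
(0, 3): arr[0]=8 > arr[3]=4
(0, 5): arr[0]=8 > arr[5]=1
(1, 5): arr[1]=2 > arr[5]=1
(2, 3): arr[2]=15 > arr[3]=4
(2, 4): arr[2]=15 > arr[4]=10
(2, 5): arr[2]=15 > arr[5]=1
(3, 5): arr[3]=4 > arr[5]=1
(4, 5): arr[4]=10 > arr[5]=1

Total inversions: 9

The array has 9 inversion(s): (0,1), (0,3), (0,5), (1,5), (2,3), (2,4), (2,5), (3,5), (4,5). Each pair (i,j) satisfies i < j and arr[i] > arr[j].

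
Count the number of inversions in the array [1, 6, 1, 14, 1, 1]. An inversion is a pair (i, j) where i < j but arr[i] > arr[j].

Finding inversions in [1, 6, 1, 14, 1, 1]:

(1, 2): arr[1]=6 > arr[2]=1
(1, 4): arr[1]=6 > arr[4]=1
(1, 5): arr[1]=6 > arr[5]=1
(3, 4): arr[3]=14 > arr[4]=1
(3, 5): arr[3]=14 > arr[5]=1

Total inversions: 5

The array has 5 inversion(s): (1,2), (1,4), (1,5), (3,4), (3,5). Each pair (i,j) satisfies i < j and arr[i] > arr[j].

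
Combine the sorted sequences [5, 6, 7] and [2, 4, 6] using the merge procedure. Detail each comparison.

Merging process:

Compare 5 vs 2: take 2 from right. Merged: [2]
Compare 5 vs 4: take 4 from right. Merged: [2, 4]
Compare 5 vs 6: take 5 from left. Merged: [2, 4, 5]
Compare 6 vs 6: take 6 from left. Merged: [2, 4, 5, 6]
Compare 7 vs 6: take 6 from right. Merged: [2, 4, 5, 6, 6]
Append remaining from left: [7]. Merged: [2, 4, 5, 6, 6, 7]

Final merged array: [2, 4, 5, 6, 6, 7]
Total comparisons: 5

The merged array is [2, 4, 5, 6, 6, 7], requiring 5 comparisons. The merge step runs in O(n) time where n is the total number of elements.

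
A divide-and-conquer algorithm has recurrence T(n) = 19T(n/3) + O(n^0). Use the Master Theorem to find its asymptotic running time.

Master Theorem for T(n) = 19T(n/3) + O(n^0):

a = 19, b = 3, c = 0
log_b(a) = log_3(19) = 2.6801

Case 1: c = 0 < log_3(19) = 2.6801
T(n) = O(n^(log_3 19))

For T(n) = 19T(n/3) + O(n^0): log_3(19) = 2.6801. This is Case 1 of the Master Theorem (c < log_b(a), work dominated by leaves), giving O(n^(log_3 19)).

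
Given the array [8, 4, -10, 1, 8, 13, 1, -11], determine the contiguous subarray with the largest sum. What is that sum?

Using Kadane's algorithm on [8, 4, -10, 1, 8, 13, 1, -11]:

Scanning through the array:
Position 1 (value 4): max_ending_here = 12, max_so_far = 12
Position 2 (value -10): max_ending_here = 2, max_so_far = 12
Position 3 (value 1): max_ending_here = 3, max_so_far = 12
Position 4 (value 8): max_ending_here = 11, max_so_far = 12
Position 5 (value 13): max_ending_here = 24, max_so_far = 24
Position 6 (value 1): max_ending_here = 25, max_so_far = 25
Position 7 (value -11): max_ending_here = 14, max_so_far = 25

Maximum subarray: [8, 4, -10, 1, 8, 13, 1]
Maximum sum: 25

The maximum subarray is [8, 4, -10, 1, 8, 13, 1] with sum 25. This subarray runs from index 0 to index 6.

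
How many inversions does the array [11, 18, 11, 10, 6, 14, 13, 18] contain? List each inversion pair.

Finding inversions in [11, 18, 11, 10, 6, 14, 13, 18]:

(0, 3): arr[0]=11 > arr[3]=10
(0, 4): arr[0]=11 > arr[4]=6
(1, 2): arr[1]=18 > arr[2]=11
(1, 3): arr[1]=18 > arr[3]=10
(1, 4): arr[1]=18 > arr[4]=6
(1, 5): arr[1]=18 > arr[5]=14
(1, 6): arr[1]=18 > arr[6]=13
(2, 3): arr[2]=11 > arr[3]=10
(2, 4): arr[2]=11 > arr[4]=6
(3, 4): arr[3]=10 > arr[4]=6
(5, 6): arr[5]=14 > arr[6]=13

Total inversions: 11

The array has 11 inversion(s): (0,3), (0,4), (1,2), (1,3), (1,4), (1,5), (1,6), (2,3), (2,4), (3,4), (5,6). Each pair (i,j) satisfies i < j and arr[i] > arr[j].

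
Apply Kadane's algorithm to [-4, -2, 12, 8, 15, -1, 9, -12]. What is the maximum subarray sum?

Using Kadane's algorithm on [-4, -2, 12, 8, 15, -1, 9, -12]:

Scanning through the array:
Position 1 (value -2): max_ending_here = -2, max_so_far = -2
Position 2 (value 12): max_ending_here = 12, max_so_far = 12
Position 3 (value 8): max_ending_here = 20, max_so_far = 20
Position 4 (value 15): max_ending_here = 35, max_so_far = 35
Position 5 (value -1): max_ending_here = 34, max_so_far = 35
Position 6 (value 9): max_ending_here = 43, max_so_far = 43
Position 7 (value -12): max_ending_here = 31, max_so_far = 43

Maximum subarray: [12, 8, 15, -1, 9]
Maximum sum: 43

The maximum subarray is [12, 8, 15, -1, 9] with sum 43. This subarray runs from index 2 to index 6.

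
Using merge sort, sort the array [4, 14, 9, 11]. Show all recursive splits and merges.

Merge sort trace:

Split: [4, 14, 9, 11] -> [4, 14] and [9, 11]
  Split: [4, 14] -> [4] and [14]
  Merge: [4] + [14] -> [4, 14]
  Split: [9, 11] -> [9] and [11]
  Merge: [9] + [11] -> [9, 11]
Merge: [4, 14] + [9, 11] -> [4, 9, 11, 14]

Final sorted array: [4, 9, 11, 14]

The merge sort proceeds by recursively splitting the array and merging sorted halves.
After all merges, the sorted array is [4, 9, 11, 14].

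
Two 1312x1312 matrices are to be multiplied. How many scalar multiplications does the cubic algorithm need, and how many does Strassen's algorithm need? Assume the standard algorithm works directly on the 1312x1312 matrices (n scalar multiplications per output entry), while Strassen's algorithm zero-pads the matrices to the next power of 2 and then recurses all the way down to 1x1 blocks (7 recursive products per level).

Matrix multiplication for 1312x1312 matrices:

Strassen's algorithm requires power-of-2 dimensions. Pad 1312x1312 to 2048x2048 (next power of 2).

Standard algorithm: 1312^3 = 2258403328 multiplications
Strassen's algorithm: 7^(log2(2048)) = 7^11 = 1977326743 multiplications
Savings: 2258403328 - 1977326743 = 281076585 multiplications

Standard: 2258403328 multiplications (1312^3). Strassen: 1977326743 multiplications (7^11, after padding to 2048x2048). Strassen reduces 8 recursive multiplications to 7 at each level.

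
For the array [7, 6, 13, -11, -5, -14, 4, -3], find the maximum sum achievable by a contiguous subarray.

Using Kadane's algorithm on [7, 6, 13, -11, -5, -14, 4, -3]:

Scanning through the array:
Position 1 (value 6): max_ending_here = 13, max_so_far = 13
Position 2 (value 13): max_ending_here = 26, max_so_far = 26
Position 3 (value -11): max_ending_here = 15, max_so_far = 26
Position 4 (value -5): max_ending_here = 10, max_so_far = 26
Position 5 (value -14): max_ending_here = -4, max_so_far = 26
Position 6 (value 4): max_ending_here = 4, max_so_far = 26
Position 7 (value -3): max_ending_here = 1, max_so_far = 26

Maximum subarray: [7, 6, 13]
Maximum sum: 26

The maximum subarray is [7, 6, 13] with sum 26. This subarray runs from index 0 to index 2.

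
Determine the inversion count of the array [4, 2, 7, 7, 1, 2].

Finding inversions in [4, 2, 7, 7, 1, 2]:

(0, 1): arr[0]=4 > arr[1]=2
(0, 4): arr[0]=4 > arr[4]=1
(0, 5): arr[0]=4 > arr[5]=2
(1, 4): arr[1]=2 > arr[4]=1
(2, 4): arr[2]=7 > arr[4]=1
(2, 5): arr[2]=7 > arr[5]=2
(3, 4): arr[3]=7 > arr[4]=1
(3, 5): arr[3]=7 > arr[5]=2

Total inversions: 8

The array has 8 inversion(s): (0,1), (0,4), (0,5), (1,4), (2,4), (2,5), (3,4), (3,5). Each pair (i,j) satisfies i < j and arr[i] > arr[j].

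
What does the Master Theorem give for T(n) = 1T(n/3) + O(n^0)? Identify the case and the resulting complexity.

Master Theorem for T(n) = 1T(n/3) + O(n^0):

a = 1, b = 3, c = 0
log_b(a) = log_3(1) = 0.0000

Case 2: c = 0 = log_3(1) = 0.0000
T(n) = O(n^0 log n) = O(log n)

For T(n) = 1T(n/3) + O(n^0): log_3(1) = 0.0000. This is Case 2 of the Master Theorem (c = log_b(a), equal work at all levels), giving O(log n).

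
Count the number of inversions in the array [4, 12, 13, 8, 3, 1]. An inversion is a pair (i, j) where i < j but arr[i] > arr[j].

Finding inversions in [4, 12, 13, 8, 3, 1]:

(0, 4): arr[0]=4 > arr[4]=3
(0, 5): arr[0]=4 > arr[5]=1
(1, 3): arr[1]=12 > arr[3]=8
(1, 4): arr[1]=12 > arr[4]=3
(1, 5): arr[1]=12 > arr[5]=1
(2, 3): arr[2]=13 > arr[3]=8
(2, 4): arr[2]=13 > arr[4]=3
(2, 5): arr[2]=13 > arr[5]=1
(3, 4): arr[3]=8 > arr[4]=3
(3, 5): arr[3]=8 > arr[5]=1
(4, 5): arr[4]=3 > arr[5]=1

Total inversions: 11

The array has 11 inversion(s): (0,4), (0,5), (1,3), (1,4), (1,5), (2,3), (2,4), (2,5), (3,4), (3,5), (4,5). Each pair (i,j) satisfies i < j and arr[i] > arr[j].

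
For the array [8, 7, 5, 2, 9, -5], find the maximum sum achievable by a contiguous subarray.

Using Kadane's algorithm on [8, 7, 5, 2, 9, -5]:

Scanning through the array:
Position 1 (value 7): max_ending_here = 15, max_so_far = 15
Position 2 (value 5): max_ending_here = 20, max_so_far = 20
Position 3 (value 2): max_ending_here = 22, max_so_far = 22
Position 4 (value 9): max_ending_here = 31, max_so_far = 31
Position 5 (value -5): max_ending_here = 26, max_so_far = 31

Maximum subarray: [8, 7, 5, 2, 9]
Maximum sum: 31

The maximum subarray is [8, 7, 5, 2, 9] with sum 31. This subarray runs from index 0 to index 4.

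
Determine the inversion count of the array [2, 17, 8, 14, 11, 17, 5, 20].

Finding inversions in [2, 17, 8, 14, 11, 17, 5, 20]:

(1, 2): arr[1]=17 > arr[2]=8
(1, 3): arr[1]=17 > arr[3]=14
(1, 4): arr[1]=17 > arr[4]=11
(1, 6): arr[1]=17 > arr[6]=5
(2, 6): arr[2]=8 > arr[6]=5
(3, 4): arr[3]=14 > arr[4]=11
(3, 6): arr[3]=14 > arr[6]=5
(4, 6): arr[4]=11 > arr[6]=5
(5, 6): arr[5]=17 > arr[6]=5

Total inversions: 9

The array has 9 inversion(s): (1,2), (1,3), (1,4), (1,6), (2,6), (3,4), (3,6), (4,6), (5,6). Each pair (i,j) satisfies i < j and arr[i] > arr[j].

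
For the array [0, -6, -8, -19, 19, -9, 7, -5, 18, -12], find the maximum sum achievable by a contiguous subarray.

Using Kadane's algorithm on [0, -6, -8, -19, 19, -9, 7, -5, 18, -12]:

Scanning through the array:
Position 1 (value -6): max_ending_here = -6, max_so_far = 0
Position 2 (value -8): max_ending_here = -8, max_so_far = 0
Position 3 (value -19): max_ending_here = -19, max_so_far = 0
Position 4 (value 19): max_ending_here = 19, max_so_far = 19
Position 5 (value -9): max_ending_here = 10, max_so_far = 19
Position 6 (value 7): max_ending_here = 17, max_so_far = 19
Position 7 (value -5): max_ending_here = 12, max_so_far = 19
Position 8 (value 18): max_ending_here = 30, max_so_far = 30
Position 9 (value -12): max_ending_here = 18, max_so_far = 30

Maximum subarray: [19, -9, 7, -5, 18]
Maximum sum: 30

The maximum subarray is [19, -9, 7, -5, 18] with sum 30. This subarray runs from index 4 to index 8.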